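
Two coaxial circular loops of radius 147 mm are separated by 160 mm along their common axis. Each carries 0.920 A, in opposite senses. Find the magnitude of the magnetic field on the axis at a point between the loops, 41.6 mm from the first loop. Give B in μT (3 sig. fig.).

B ≈ 1.65 μT

Each loop contributes B = μ₀IR²/[2(R²+z²)^(3/2)] on the axis, with z measured from that loop.
Loop 1 (z = 0.0416 m): B₁ = 3.50×10⁻⁶ T. Loop 2 (z = 0.1184 m): B₂ = 1.86×10⁻⁶ T.
The fields oppose: B = |B₁ − B₂| = 1.65×10⁻⁶ T.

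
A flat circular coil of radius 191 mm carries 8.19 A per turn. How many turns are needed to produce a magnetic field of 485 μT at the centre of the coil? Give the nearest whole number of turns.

For an N-turn coil, B = Nμ₀I/(2R). A single turn gives B₁ = 2.69×10⁻⁵ T with R = 0.191 m.
N = B/B₁ = 4.85×10⁻⁴ / 2.69×10⁻⁵ = 18.00.

N = 18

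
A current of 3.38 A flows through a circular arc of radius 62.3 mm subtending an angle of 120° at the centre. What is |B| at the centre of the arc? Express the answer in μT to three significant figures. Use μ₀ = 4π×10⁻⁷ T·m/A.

The Biot–Savart field of a circular arc at its centre is B = μ₀Iφ/(4πR), with φ = 2.094 rad.
B = (4π×10⁻⁷ × 3.38 × 2.094) / (4π × 0.0623) = 1.14×10⁻⁵ T.

B ≈ 11.4 μT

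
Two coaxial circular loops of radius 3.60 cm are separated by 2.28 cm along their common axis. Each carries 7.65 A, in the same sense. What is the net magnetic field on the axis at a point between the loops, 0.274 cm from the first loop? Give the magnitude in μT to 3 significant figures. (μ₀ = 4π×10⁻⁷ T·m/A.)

B ≈ 221 μT

Each loop contributes B = μ₀IR²/[2(R²+z²)^(3/2)] on the axis, with z measured from that loop.
Loop 1 (z = 0.00274 m): B₁ = 1.32×10⁻⁴ T. Loop 2 (z = 0.02006 m): B₂ = 8.90×10⁻⁵ T.
The fields add: B = B₁ + B₂ = 2.21×10⁻⁴ T.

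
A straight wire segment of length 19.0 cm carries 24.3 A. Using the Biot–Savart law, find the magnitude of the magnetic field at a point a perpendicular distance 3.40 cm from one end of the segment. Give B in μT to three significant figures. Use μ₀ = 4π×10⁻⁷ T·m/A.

B ≈ 70.4 μT

For a finite straight segment, B = (μ₀I/4πd)(sinθ₁ + sinθ₂), where θ₁, θ₂ are the angles from the perpendicular to each end.
The perpendicular foot is at one end, so the two end-offsets along the wire are 0 and L = 0.19 m.
sinθ₁ = 0/√(0²+0.034²) = 0.0000; sinθ₂ = 0.19/√(0.19²+0.034²) = 0.9844.
B = (4π×10⁻⁷ × 24.3) / (4π × 0.034) × (0.0000 + 0.9844) = 7.04×10⁻⁵ T.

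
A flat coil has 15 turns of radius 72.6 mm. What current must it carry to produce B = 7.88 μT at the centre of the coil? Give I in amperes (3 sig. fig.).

I ≈ 0.0607 A

For an N-turn coil, B = Nμ₀I/(2R) with R = 0.0726 m, so I = 2RB/(Nμ₀) = 2 × 0.0726 × 7.88×10⁻⁶ / (15 × 4π×10⁻⁷) = 6.07×10⁻² A.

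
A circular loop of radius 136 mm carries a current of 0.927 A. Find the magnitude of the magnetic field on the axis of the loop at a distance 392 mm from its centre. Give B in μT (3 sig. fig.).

B ≈ 0.151 μT

On the axis of a circular loop, B = μ₀IR² / [2(R²+z²)^(3/2)].
R² + z² = (0.136)² + (0.392)² = 0.1722 m², and (R²+z²)^(3/2) = 7.14×10⁻² m³.
B = (4π×10⁻⁷ × 0.927 × 0.0185) / (2 × 7.14×10⁻²) = 1.51×10⁻⁷ T.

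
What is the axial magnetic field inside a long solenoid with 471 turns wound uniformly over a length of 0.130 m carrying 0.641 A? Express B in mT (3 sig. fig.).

B ≈ 2.92 mT

Inside a long solenoid, B = μ₀nI with n = 3623 turns/m.
B = 4π×10⁻⁷ × 3623 × 0.641 = 2.92×10⁻³ T.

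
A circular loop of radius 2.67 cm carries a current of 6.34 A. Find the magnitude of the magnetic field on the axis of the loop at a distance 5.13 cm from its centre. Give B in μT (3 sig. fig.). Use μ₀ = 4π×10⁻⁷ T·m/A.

On the axis of a circular loop, B = μ₀IR² / [2(R²+z²)^(3/2)].
R² + z² = (0.0267)² + (0.0513)² = 0.003345 m², and (R²+z²)^(3/2) = 1.93×10⁻⁴ m³.
B = (4π×10⁻⁷ × 6.34 × 0.0007129) / (2 × 1.93×10⁻⁴) = 1.47×10⁻⁵ T.

B ≈ 14.7 μT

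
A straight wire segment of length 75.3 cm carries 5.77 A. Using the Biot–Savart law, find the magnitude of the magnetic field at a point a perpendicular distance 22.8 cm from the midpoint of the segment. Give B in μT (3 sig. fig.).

For a finite straight segment, B = (μ₀I/4πd)(sinθ₁ + sinθ₂), where θ₁, θ₂ are the angles from the perpendicular to each end.
The perpendicular from the point meets the wire at its midpoint, so each end is L/2 = 0.3765 m away along the wire.
sinθ₁ = 0.3765/√(0.3765²+0.228²) = 0.8554; sinθ₂ = 0.3765/√(0.3765²+0.228²) = 0.8554.
B = (4π×10⁻⁷ × 5.77) / (4π × 0.228) × (0.8554 + 0.8554) = 4.33×10⁻⁶ T.

B ≈ 4.33 μT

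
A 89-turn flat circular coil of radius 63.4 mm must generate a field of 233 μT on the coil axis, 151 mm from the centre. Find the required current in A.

For an N-turn coil, B = Nμ₀IR²/[2(R²+z²)^(3/2)] with R = 0.0634 m, z = 0.151 m, so I = 2B(R²+z²)^(3/2)/(Nμ₀R²) = 2 × 2.33×10⁻⁴ × 4.39×10⁻³ / (89 × 4π×10⁻⁷ × 0.00402) = 4.55 A.

I ≈ 4.55 A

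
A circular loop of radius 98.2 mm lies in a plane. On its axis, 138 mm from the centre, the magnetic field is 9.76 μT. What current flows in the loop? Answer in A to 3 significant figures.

I ≈ 7.83 A

On the axis of a loop, B = μ₀IR²/[2(R²+z²)^(3/2)], so I = 2B(R²+z²)^(3/2)/(μ₀R²).
R² + z² = 0.009643 + 0.01904 = 0.02869 m²; raised to 3/2 gives 4.86×10⁻³ m³.
I = 2 × 9.76×10⁻⁶ × 4.86×10⁻³ / (1.26×10⁻⁶ × 0.009643) = 7.83 A.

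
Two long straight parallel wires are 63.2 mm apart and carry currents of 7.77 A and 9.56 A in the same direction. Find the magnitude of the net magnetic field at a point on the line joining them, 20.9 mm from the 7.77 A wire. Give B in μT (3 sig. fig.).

Each long wire gives B = μ₀I/(2πd). Distances are d₁ = 0.0209 m and d₂ = 0.0423 m.
B₁ = 7.44×10⁻⁵ T, B₂ = 4.52×10⁻⁵ T.
Between parallel currents the two contributions point in opposite directions, so they subtract. B = |B₁ − B₂| = |7.44×10⁻⁵ − 4.52×10⁻⁵| = 2.92×10⁻⁵ T.

B ≈ 29.2 μT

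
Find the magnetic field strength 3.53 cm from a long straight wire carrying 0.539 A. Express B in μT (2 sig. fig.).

For an infinitely long straight wire, B = μ₀I/(2πd).
B = (4π×10⁻⁷ × 0.539) / (2π × 0.0353) = 3.05×10⁻⁶ T.

B ≈ 3.1 μT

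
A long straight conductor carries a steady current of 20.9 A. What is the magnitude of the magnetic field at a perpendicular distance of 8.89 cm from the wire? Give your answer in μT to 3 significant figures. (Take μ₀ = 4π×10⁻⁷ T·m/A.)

B ≈ 47.0 μT

For an infinitely long straight wire, B = μ₀I/(2πd).
B = (4π×10⁻⁷ × 20.9) / (2π × 0.0889) = 4.70×10⁻⁵ T.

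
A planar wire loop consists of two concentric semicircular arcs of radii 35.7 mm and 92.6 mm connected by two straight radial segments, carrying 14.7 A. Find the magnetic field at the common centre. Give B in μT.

The radial connectors point toward the centre, so dl × r̂ = 0 and they contribute nothing.
Each semicircle gives μ₀I/(4R): inner arc 1.29×10⁻⁴ T, outer arc 4.99×10⁻⁵ T.
The two arcs carry current in opposite angular senses, so their fields oppose: B = |1.29×10⁻⁴ − 4.99×10⁻⁵| = 7.95×10⁻⁵ T.

B ≈ 79.5 μT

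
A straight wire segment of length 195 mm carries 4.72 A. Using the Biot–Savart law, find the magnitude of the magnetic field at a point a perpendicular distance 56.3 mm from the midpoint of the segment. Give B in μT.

For a finite straight segment, B = (μ₀I/4πd)(sinθ₁ + sinθ₂), where θ₁, θ₂ are the angles from the perpendicular to each end.
The perpendicular from the point meets the wire at its midpoint, so each end is L/2 = 0.0975 m away along the wire.
sinθ₁ = 0.0975/√(0.0975²+0.0563²) = 0.8660; sinθ₂ = 0.0975/√(0.0975²+0.0563²) = 0.8660.
B = (4π×10⁻⁷ × 4.72) / (4π × 0.0563) × (0.8660 + 0.8660) = 1.45×10⁻⁵ T.

B ≈ 14.5 μT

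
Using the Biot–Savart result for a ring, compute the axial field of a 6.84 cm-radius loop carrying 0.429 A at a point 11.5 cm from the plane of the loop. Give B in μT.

On the axis of a circular loop, B = μ₀IR² / [2(R²+z²)^(3/2)].
R² + z² = (0.0684)² + (0.115)² = 0.0179 m², and (R²+z²)^(3/2) = 2.40×10⁻³ m³.
B = (4π×10⁻⁷ × 0.429 × 0.004679) / (2 × 2.40×10⁻³) = 5.26×10⁻⁷ T.

B ≈ 0.526 μT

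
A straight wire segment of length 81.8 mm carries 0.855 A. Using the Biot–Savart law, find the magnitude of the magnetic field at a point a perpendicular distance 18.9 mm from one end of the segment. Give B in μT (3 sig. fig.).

B ≈ 4.41 μT

For a finite straight segment, B = (μ₀I/4πd)(sinθ₁ + sinθ₂), where θ₁, θ₂ are the angles from the perpendicular to each end.
The perpendicular foot is at one end, so the two end-offsets along the wire are 0 and L = 0.0818 m.
sinθ₁ = 0/√(0²+0.0189²) = 0.0000; sinθ₂ = 0.0818/√(0.0818²+0.0189²) = 0.9743.
B = (4π×10⁻⁷ × 0.855) / (4π × 0.0189) × (0.0000 + 0.9743) = 4.41×10⁻⁶ T.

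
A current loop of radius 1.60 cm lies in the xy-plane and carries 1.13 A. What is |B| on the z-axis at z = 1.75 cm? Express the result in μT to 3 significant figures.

B ≈ 13.6 μT

On the axis of a circular loop, B = μ₀IR² / [2(R²+z²)^(3/2)].
R² + z² = (0.016)² + (0.0175)² = 0.0005623 m², and (R²+z²)^(3/2) = 1.33×10⁻⁵ m³.
B = (4π×10⁻⁷ × 1.13 × 0.000256) / (2 × 1.33×10⁻⁵) = 1.36×10⁻⁵ T.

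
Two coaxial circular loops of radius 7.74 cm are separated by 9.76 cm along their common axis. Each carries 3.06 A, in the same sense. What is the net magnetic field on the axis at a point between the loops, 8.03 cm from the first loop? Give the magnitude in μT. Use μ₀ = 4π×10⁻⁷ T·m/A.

Each loop contributes B = μ₀IR²/[2(R²+z²)^(3/2)] on the axis, with z measured from that loop.
Loop 1 (z = 0.0803 m): B₁ = 8.30×10⁻⁶ T. Loop 2 (z = 0.0173 m): B₂ = 2.31×10⁻⁵ T.
The fields add: B = B₁ + B₂ = 3.14×10⁻⁵ T.

B ≈ 31.4 μT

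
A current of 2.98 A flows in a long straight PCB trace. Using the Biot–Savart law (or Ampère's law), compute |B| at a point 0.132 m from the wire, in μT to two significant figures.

For an infinitely long straight wire, B = μ₀I/(2πd).
B = (4π×10⁻⁷ × 2.98) / (2π × 0.132) = 4.52×10⁻⁶ T.

B ≈ 4.5 μT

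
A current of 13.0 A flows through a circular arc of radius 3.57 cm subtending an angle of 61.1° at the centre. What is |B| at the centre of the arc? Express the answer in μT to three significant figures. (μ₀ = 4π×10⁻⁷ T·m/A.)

The Biot–Savart field of a circular arc at its centre is B = μ₀Iφ/(4πR), with φ = 1.066 rad.
B = (4π×10⁻⁷ × 13.0 × 1.066) / (4π × 0.0357) = 3.88×10⁻⁵ T.

B ≈ 38.8 μT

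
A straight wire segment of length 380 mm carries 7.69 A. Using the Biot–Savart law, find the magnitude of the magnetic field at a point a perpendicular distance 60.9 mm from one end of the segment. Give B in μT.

B ≈ 12.5 μT

For a finite straight segment, B = (μ₀I/4πd)(sinθ₁ + sinθ₂), where θ₁, θ₂ are the angles from the perpendicular to each end.
The perpendicular foot is at one end, so the two end-offsets along the wire are 0 and L = 0.38 m.
sinθ₁ = 0/√(0²+0.0609²) = 0.0000; sinθ₂ = 0.38/√(0.38²+0.0609²) = 0.9874.
B = (4π×10⁻⁷ × 7.69) / (4π × 0.0609) × (0.0000 + 0.9874) = 1.25×10⁻⁵ T.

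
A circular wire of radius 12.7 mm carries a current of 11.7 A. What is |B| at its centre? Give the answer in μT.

At the centre of a circular loop the Biot–Savart law gives B = μ₀I/(2R).
B = (4π×10⁻⁷ × 11.7) / (2 × 0.0127) = 5.79×10⁻⁴ T.

B ≈ 579 μT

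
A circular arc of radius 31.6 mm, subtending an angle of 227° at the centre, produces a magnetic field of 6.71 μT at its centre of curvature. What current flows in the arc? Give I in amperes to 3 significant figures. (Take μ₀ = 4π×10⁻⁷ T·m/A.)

For a circular arc, B = μ₀Iφ/(4πR) with φ in radians; here φ = 3.962 rad.
So I = 4πRB/(μ₀φ) = 4π × 0.0316 × 6.71×10⁻⁶ / (4π×10⁻⁷ × 3.962) = 0.535 A.

I ≈ 0.535 A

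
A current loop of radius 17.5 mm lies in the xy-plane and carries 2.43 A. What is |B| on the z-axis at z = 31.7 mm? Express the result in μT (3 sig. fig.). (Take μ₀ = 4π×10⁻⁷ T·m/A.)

B ≈ 9.85 μT

On the axis of a circular loop, B = μ₀IR² / [2(R²+z²)^(3/2)].
R² + z² = (0.0175)² + (0.0317)² = 0.001311 m², and (R²+z²)^(3/2) = 4.75×10⁻⁵ m³.
B = (4π×10⁻⁷ × 2.43 × 0.0003063) / (2 × 4.75×10⁻⁵) = 9.85×10⁻⁶ T.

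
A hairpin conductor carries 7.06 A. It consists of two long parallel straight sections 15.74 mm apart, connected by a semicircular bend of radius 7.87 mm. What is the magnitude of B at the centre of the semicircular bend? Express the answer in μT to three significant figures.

B ≈ 461 μT

The semicircular arc contributes B_arc = μ₀I·π/(4πR) = μ₀I/(4R) = 2.82×10⁻⁴ T.
Each semi-infinite lead is at perpendicular distance R = 0.00787 m from the centre, with the perpendicular foot at its near end, so it contributes μ₀I/(4πR); both point the same way, together 1.79×10⁻⁴ T.
Arc and leads all point the same direction: B = 2.82×10⁻⁴ + 1.79×10⁻⁴ = 4.61×10⁻⁴ T.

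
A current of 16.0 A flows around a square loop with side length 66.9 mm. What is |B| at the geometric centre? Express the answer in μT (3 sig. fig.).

B ≈ 271 μT

Each side is a finite straight segment at perpendicular distance d = a/(2 tan(π/4)) = 0.03345 m from the centre, with end-angles ±π/4.
One side contributes B₁ = (μ₀I/4πd)·2 sin(π/4) = 6.76×10⁻⁵ T.
All 4 sides add in the same direction: B = 4 × 6.76×10⁻⁵ = 2.71×10⁻⁴ T.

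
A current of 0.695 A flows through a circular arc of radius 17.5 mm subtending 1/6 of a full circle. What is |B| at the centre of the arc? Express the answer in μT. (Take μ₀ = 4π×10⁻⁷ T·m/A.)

B ≈ 4.16 μT

The Biot–Savart field of a circular arc at its centre is B = μ₀Iφ/(4πR), with φ = 1.047 rad.
B = (4π×10⁻⁷ × 0.695 × 1.047) / (4π × 0.0175) = 4.16×10⁻⁶ T.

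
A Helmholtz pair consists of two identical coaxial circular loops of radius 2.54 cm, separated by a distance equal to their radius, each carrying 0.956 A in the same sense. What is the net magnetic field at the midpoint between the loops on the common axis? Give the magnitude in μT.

B ≈ 33.8 μT

Each loop contributes B = μ₀IR²/[2(R²+z²)^(3/2)] on the axis, with z measured from that loop.
Loop 1 (z = 0.0127 m): B₁ = 1.69×10⁻⁵ T. Loop 2 (z = 0.0127 m): B₂ = 1.69×10⁻⁵ T.
The fields add: B = B₁ + B₂ = 3.38×10⁻⁵ T.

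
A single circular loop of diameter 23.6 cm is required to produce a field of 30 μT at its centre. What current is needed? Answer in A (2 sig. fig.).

I ≈ 5.6 A

At the centre of a circular loop B = μ₀I/(2R), so I = 2RB/μ₀.
With R = 0.118 m, I = 2 × 0.118 × 3.00×10⁻⁵ / (4π×10⁻⁷) = 5.63 A.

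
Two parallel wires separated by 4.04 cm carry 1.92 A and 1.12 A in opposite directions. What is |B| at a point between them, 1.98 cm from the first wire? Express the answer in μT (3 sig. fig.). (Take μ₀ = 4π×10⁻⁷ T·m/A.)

Each long wire gives B = μ₀I/(2πd). Distances are d₁ = 0.0198 m and d₂ = 0.0206 m.
B₁ = 1.94×10⁻⁵ T, B₂ = 1.09×10⁻⁵ T.
Between antiparallel currents both contributions point the same way, so they add. B = B₁ + B₂ = 1.94×10⁻⁵ + 1.09×10⁻⁵ = 3.03×10⁻⁵ T.

B ≈ 30.3 μT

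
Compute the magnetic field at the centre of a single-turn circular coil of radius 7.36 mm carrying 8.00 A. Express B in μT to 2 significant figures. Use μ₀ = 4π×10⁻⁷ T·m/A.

At the centre of a circular loop the Biot–Savart law gives B = μ₀I/(2R).
B = (4π×10⁻⁷ × 8.00) / (2 × 0.00736) = 6.83×10⁻⁴ T.

B ≈ 680 μT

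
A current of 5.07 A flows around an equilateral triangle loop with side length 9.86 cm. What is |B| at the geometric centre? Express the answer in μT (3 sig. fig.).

B ≈ 92.6 μT

Each side is a finite straight segment at perpendicular distance d = a/(2 tan(π/3)) = 0.02846 m from the centre, with end-angles ±π/3.
One side contributes B₁ = (μ₀I/4πd)·2 sin(π/3) = 3.09×10⁻⁵ T.
All 3 sides add in the same direction: B = 3 × 3.09×10⁻⁵ = 9.26×10⁻⁵ T.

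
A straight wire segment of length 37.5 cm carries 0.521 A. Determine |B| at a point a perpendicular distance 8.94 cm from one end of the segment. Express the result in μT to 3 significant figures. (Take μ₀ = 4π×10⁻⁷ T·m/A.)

For a finite straight segment, B = (μ₀I/4πd)(sinθ₁ + sinθ₂), where θ₁, θ₂ are the angles from the perpendicular to each end.
The perpendicular foot is at one end, so the two end-offsets along the wire are 0 and L = 0.375 m.
sinθ₁ = 0/√(0²+0.0894²) = 0.0000; sinθ₂ = 0.375/√(0.375²+0.0894²) = 0.9727.
B = (4π×10⁻⁷ × 0.521) / (4π × 0.0894) × (0.0000 + 0.9727) = 5.67×10⁻⁷ T.

B ≈ 0.567 μT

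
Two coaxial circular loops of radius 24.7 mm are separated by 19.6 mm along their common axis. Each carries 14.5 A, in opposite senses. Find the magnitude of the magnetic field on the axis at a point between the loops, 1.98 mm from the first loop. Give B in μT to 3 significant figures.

Each loop contributes B = μ₀IR²/[2(R²+z²)^(3/2)] on the axis, with z measured from that loop.
Loop 1 (z = 0.00198 m): B₁ = 3.65×10⁻⁴ T. Loop 2 (z = 0.01762 m): B₂ = 1.99×10⁻⁴ T.
The fields oppose: B = |B₁ − B₂| = 1.66×10⁻⁴ T.

B ≈ 166 μT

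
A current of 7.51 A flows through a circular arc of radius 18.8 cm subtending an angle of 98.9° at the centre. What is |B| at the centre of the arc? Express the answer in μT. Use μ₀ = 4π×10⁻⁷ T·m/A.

The Biot–Savart field of a circular arc at its centre is B = μ₀Iφ/(4πR), with φ = 1.726 rad.
B = (4π×10⁻⁷ × 7.51 × 1.726) / (4π × 0.188) = 6.90×10⁻⁶ T.

B ≈ 6.90 μT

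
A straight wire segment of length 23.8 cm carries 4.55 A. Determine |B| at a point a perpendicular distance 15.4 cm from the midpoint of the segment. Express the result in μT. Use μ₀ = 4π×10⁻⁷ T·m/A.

B ≈ 3.61 μT

For a finite straight segment, B = (μ₀I/4πd)(sinθ₁ + sinθ₂), where θ₁, θ₂ are the angles from the perpendicular to each end.
The perpendicular from the point meets the wire at its midpoint, so each end is L/2 = 0.119 m away along the wire.
sinθ₁ = 0.119/√(0.119²+0.154²) = 0.6114; sinθ₂ = 0.119/√(0.119²+0.154²) = 0.6114.
B = (4π×10⁻⁷ × 4.55) / (4π × 0.154) × (0.6114 + 0.6114) = 3.61×10⁻⁶ T.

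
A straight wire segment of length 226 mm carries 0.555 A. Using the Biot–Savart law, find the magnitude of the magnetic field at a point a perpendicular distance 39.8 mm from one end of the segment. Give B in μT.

For a finite straight segment, B = (μ₀I/4πd)(sinθ₁ + sinθ₂), where θ₁, θ₂ are the angles from the perpendicular to each end.
The perpendicular foot is at one end, so the two end-offsets along the wire are 0 and L = 0.226 m.
sinθ₁ = 0/√(0²+0.0398²) = 0.0000; sinθ₂ = 0.226/√(0.226²+0.0398²) = 0.9848.
B = (4π×10⁻⁷ × 0.555) / (4π × 0.0398) × (0.0000 + 0.9848) = 1.37×10⁻⁶ T.

B ≈ 1.37 μT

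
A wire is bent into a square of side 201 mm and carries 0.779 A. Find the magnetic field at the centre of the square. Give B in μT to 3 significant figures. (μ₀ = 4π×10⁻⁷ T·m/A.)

Each side is a finite straight segment at perpendicular distance d = a/(2 tan(π/4)) = 0.1005 m from the centre, with end-angles ±π/4.
One side contributes B₁ = (μ₀I/4πd)·2 sin(π/4) = 1.10×10⁻⁶ T.
All 4 sides add in the same direction: B = 4 × 1.10×10⁻⁶ = 4.38×10⁻⁶ T.

B ≈ 4.38 μT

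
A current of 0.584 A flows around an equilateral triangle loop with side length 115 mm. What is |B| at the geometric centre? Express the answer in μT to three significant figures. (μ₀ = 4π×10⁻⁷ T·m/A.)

B ≈ 9.14 μT

Each side is a finite straight segment at perpendicular distance d = a/(2 tan(π/3)) = 0.0332 m from the centre, with end-angles ±π/3.
One side contributes B₁ = (μ₀I/4πd)·2 sin(π/3) = 3.05×10⁻⁶ T.
All 3 sides add in the same direction: B = 3 × 3.05×10⁻⁶ = 9.14×10⁻⁶ T.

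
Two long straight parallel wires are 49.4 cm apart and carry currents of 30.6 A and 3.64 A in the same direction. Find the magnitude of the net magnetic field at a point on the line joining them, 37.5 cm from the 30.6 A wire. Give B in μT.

Each long wire gives B = μ₀I/(2πd). Distances are d₁ = 0.375 m and d₂ = 0.119 m.
B₁ = 1.63×10⁻⁵ T, B₂ = 6.12×10⁻⁶ T.
Between parallel currents the two contributions point in opposite directions, so they subtract. B = |B₁ − B₂| = |1.63×10⁻⁵ − 6.12×10⁻⁶| = 1.02×10⁻⁵ T.

B ≈ 10.2 μT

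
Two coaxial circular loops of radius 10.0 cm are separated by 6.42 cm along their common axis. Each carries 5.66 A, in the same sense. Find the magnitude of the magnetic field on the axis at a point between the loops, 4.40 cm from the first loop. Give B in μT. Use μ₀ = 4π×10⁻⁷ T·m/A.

Each loop contributes B = μ₀IR²/[2(R²+z²)^(3/2)] on the axis, with z measured from that loop.
Loop 1 (z = 0.044 m): B₁ = 2.73×10⁻⁵ T. Loop 2 (z = 0.0202 m): B₂ = 3.35×10⁻⁵ T.
The fields add: B = B₁ + B₂ = 6.08×10⁻⁵ T.

B ≈ 60.8 μT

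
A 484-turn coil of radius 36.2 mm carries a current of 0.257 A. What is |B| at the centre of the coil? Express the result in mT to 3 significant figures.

For an N-turn flat coil, B = Nμ₀I/(2R) with R = 0.0362 m.
B = 484 × 4.46×10⁻⁶ T = 2.16×10⁻³ T.

B ≈ 2.16 mT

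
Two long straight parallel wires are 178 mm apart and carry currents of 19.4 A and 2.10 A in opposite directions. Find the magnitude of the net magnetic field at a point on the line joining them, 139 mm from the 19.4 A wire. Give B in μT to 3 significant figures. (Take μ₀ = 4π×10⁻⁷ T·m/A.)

Each long wire gives B = μ₀I/(2πd). Distances are d₁ = 0.139 m and d₂ = 0.039 m.
B₁ = 2.79×10⁻⁵ T, B₂ = 1.08×10⁻⁵ T.
Between antiparallel currents both contributions point the same way, so they add. B = B₁ + B₂ = 2.79×10⁻⁵ + 1.08×10⁻⁵ = 3.87×10⁻⁵ T.

B ≈ 38.7 μT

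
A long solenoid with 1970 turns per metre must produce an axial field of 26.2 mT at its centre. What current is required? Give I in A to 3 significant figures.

Inside a long solenoid B = μ₀nI with n = 1970 m⁻¹, so I = B/(μ₀n).
I = 2.62×10⁻² / (4π×10⁻⁷ × 1970) = 10.6 A.

I ≈ 10.6 A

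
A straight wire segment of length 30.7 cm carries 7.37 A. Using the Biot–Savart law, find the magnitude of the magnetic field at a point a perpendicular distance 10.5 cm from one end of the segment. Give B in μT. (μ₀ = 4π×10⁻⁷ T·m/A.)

B ≈ 6.64 μT

For a finite straight segment, B = (μ₀I/4πd)(sinθ₁ + sinθ₂), where θ₁, θ₂ are the angles from the perpendicular to each end.
The perpendicular foot is at one end, so the two end-offsets along the wire are 0 and L = 0.307 m.
sinθ₁ = 0/√(0²+0.105²) = 0.0000; sinθ₂ = 0.307/√(0.307²+0.105²) = 0.9462.
B = (4π×10⁻⁷ × 7.37) / (4π × 0.105) × (0.0000 + 0.9462) = 6.64×10⁻⁶ T.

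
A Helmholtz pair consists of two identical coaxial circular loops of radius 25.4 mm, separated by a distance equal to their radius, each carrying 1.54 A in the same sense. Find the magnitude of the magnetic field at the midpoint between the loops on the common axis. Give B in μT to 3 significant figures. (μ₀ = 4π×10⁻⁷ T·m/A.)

B ≈ 54.5 μT

Each loop contributes B = μ₀IR²/[2(R²+z²)^(3/2)] on the axis, with z measured from that loop.
Loop 1 (z = 0.0127 m): B₁ = 2.73×10⁻⁵ T. Loop 2 (z = 0.0127 m): B₂ = 2.73×10⁻⁵ T.
The fields add: B = B₁ + B₂ = 5.45×10⁻⁵ T.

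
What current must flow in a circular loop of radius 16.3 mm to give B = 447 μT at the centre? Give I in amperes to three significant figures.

I ≈ 11.6 A

At the centre of a circular loop B = μ₀I/(2R), so I = 2RB/μ₀.
With R = 0.0163 m, I = 2 × 0.0163 × 4.47×10⁻⁴ / (4π×10⁻⁷) = 11.6 A.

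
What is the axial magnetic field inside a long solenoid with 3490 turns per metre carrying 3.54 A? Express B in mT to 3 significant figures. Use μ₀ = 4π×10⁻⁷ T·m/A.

Inside a long solenoid, B = μ₀nI with n = 3490 turns/m.
B = 4π×10⁻⁷ × 3490 × 3.54 = 1.55×10⁻² T.

B ≈ 15.5 mT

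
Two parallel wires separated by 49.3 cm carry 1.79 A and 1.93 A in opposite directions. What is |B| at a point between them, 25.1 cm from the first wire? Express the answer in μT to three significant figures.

Each long wire gives B = μ₀I/(2πd). Distances are d₁ = 0.251 m and d₂ = 0.242 m.
B₁ = 1.43×10⁻⁶ T, B₂ = 1.60×10⁻⁶ T.
Between antiparallel currents both contributions point the same way, so they add. B = B₁ + B₂ = 1.43×10⁻⁶ + 1.60×10⁻⁶ = 3.02×10⁻⁶ T.

B ≈ 3.02 μT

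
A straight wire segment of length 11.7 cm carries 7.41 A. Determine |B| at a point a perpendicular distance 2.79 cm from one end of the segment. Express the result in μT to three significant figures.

B ≈ 25.8 μT

For a finite straight segment, B = (μ₀I/4πd)(sinθ₁ + sinθ₂), where θ₁, θ₂ are the angles from the perpendicular to each end.
The perpendicular foot is at one end, so the two end-offsets along the wire are 0 and L = 0.117 m.
sinθ₁ = 0/√(0²+0.0279²) = 0.0000; sinθ₂ = 0.117/√(0.117²+0.0279²) = 0.9727.
B = (4π×10⁻⁷ × 7.41) / (4π × 0.0279) × (0.0000 + 0.9727) = 2.58×10⁻⁵ T.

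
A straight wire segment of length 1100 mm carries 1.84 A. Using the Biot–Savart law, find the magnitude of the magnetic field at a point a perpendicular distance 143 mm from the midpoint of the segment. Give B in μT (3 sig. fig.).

For a finite straight segment, B = (μ₀I/4πd)(sinθ₁ + sinθ₂), where θ₁, θ₂ are the angles from the perpendicular to each end.
The perpendicular from the point meets the wire at its midpoint, so each end is L/2 = 0.55 m away along the wire.
sinθ₁ = 0.55/√(0.55²+0.143²) = 0.9678; sinθ₂ = 0.55/√(0.55²+0.143²) = 0.9678.
B = (4π×10⁻⁷ × 1.84) / (4π × 0.143) × (0.9678 + 0.9678) = 2.49×10⁻⁶ T.

B ≈ 2.49 μT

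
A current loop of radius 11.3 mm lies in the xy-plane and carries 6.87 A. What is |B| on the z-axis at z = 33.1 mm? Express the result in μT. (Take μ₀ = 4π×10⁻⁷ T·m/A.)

B ≈ 12.9 μT

On the axis of a circular loop, B = μ₀IR² / [2(R²+z²)^(3/2)].
R² + z² = (0.0113)² + (0.0331)² = 0.001223 m², and (R²+z²)^(3/2) = 4.28×10⁻⁵ m³.
B = (4π×10⁻⁷ × 6.87 × 0.0001277) / (2 × 4.28×10⁻⁵) = 1.29×10⁻⁵ T.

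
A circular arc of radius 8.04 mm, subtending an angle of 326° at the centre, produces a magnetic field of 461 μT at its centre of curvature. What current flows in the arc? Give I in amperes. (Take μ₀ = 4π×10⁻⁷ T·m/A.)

For a circular arc, B = μ₀Iφ/(4πR) with φ in radians; here φ = 5.69 rad.
So I = 4πRB/(μ₀φ) = 4π × 0.00804 × 4.61×10⁻⁴ / (4π×10⁻⁷ × 5.69) = 6.51 A.

I ≈ 6.51 A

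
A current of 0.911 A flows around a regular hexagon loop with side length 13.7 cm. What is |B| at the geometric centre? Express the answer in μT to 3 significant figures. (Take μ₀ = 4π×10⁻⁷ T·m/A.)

B ≈ 4.61 μT

Each side is a finite straight segment at perpendicular distance d = a/(2 tan(π/6)) = 0.1186 m from the centre, with end-angles ±π/6.
One side contributes B₁ = (μ₀I/4πd)·2 sin(π/6) = 7.68×10⁻⁷ T.
All 6 sides add in the same direction: B = 6 × 7.68×10⁻⁷ = 4.61×10⁻⁶ T.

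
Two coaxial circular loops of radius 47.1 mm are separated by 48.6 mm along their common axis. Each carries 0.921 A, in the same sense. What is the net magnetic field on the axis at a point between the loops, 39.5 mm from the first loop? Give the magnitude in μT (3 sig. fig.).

Each loop contributes B = μ₀IR²/[2(R²+z²)^(3/2)] on the axis, with z measured from that loop.
Loop 1 (z = 0.0395 m): B₁ = 5.53×10⁻⁶ T. Loop 2 (z = 0.0091 m): B₂ = 1.16×10⁻⁵ T.
The fields add: B = B₁ + B₂ = 1.72×10⁻⁵ T.

B ≈ 17.2 μT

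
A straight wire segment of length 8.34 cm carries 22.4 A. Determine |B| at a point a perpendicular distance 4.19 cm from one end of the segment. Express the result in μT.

For a finite straight segment, B = (μ₀I/4πd)(sinθ₁ + sinθ₂), where θ₁, θ₂ are the angles from the perpendicular to each end.
The perpendicular foot is at one end, so the two end-offsets along the wire are 0 and L = 0.0834 m.
sinθ₁ = 0/√(0²+0.0419²) = 0.0000; sinθ₂ = 0.0834/√(0.0834²+0.0419²) = 0.8936.
B = (4π×10⁻⁷ × 22.4) / (4π × 0.0419) × (0.0000 + 0.8936) = 4.78×10⁻⁵ T.

B ≈ 47.8 μT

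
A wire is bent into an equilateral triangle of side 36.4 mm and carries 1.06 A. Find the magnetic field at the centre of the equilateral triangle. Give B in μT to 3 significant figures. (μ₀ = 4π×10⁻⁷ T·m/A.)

Each side is a finite straight segment at perpendicular distance d = a/(2 tan(π/3)) = 0.01051 m from the centre, with end-angles ±π/3.
One side contributes B₁ = (μ₀I/4πd)·2 sin(π/3) = 1.75×10⁻⁵ T.
All 3 sides add in the same direction: B = 3 × 1.75×10⁻⁵ = 5.24×10⁻⁵ T.

B ≈ 52.4 μT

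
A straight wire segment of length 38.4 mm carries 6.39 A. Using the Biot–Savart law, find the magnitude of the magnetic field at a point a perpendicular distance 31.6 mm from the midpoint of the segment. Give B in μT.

For a finite straight segment, B = (μ₀I/4πd)(sinθ₁ + sinθ₂), where θ₁, θ₂ are the angles from the perpendicular to each end.
The perpendicular from the point meets the wire at its midpoint, so each end is L/2 = 0.0192 m away along the wire.
sinθ₁ = 0.0192/√(0.0192²+0.0316²) = 0.5193; sinθ₂ = 0.0192/√(0.0192²+0.0316²) = 0.5193.
B = (4π×10⁻⁷ × 6.39) / (4π × 0.0316) × (0.5193 + 0.5193) = 2.10×10⁻⁵ T.

B ≈ 21.0 μT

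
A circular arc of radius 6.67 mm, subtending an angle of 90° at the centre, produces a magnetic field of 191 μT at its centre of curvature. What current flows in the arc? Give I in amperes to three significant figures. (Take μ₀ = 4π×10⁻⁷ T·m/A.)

I ≈ 8.11 A

For a circular arc, B = μ₀Iφ/(4πR) with φ in radians; here φ = 1.571 rad.
So I = 4πRB/(μ₀φ) = 4π × 0.00667 × 1.91×10⁻⁴ / (4π×10⁻⁷ × 1.571) = 8.11 A.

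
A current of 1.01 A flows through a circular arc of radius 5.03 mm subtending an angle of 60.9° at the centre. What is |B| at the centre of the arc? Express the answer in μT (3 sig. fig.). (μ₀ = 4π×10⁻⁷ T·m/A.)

The Biot–Savart field of a circular arc at its centre is B = μ₀Iφ/(4πR), with φ = 1.063 rad.
B = (4π×10⁻⁷ × 1.01 × 1.063) / (4π × 0.00503) = 2.13×10⁻⁵ T.

B ≈ 21.3 μT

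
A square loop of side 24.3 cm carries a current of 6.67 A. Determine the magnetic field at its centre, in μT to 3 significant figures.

B ≈ 31.1 μT

Each side is a finite straight segment at perpendicular distance d = a/(2 tan(π/4)) = 0.1215 m from the centre, with end-angles ±π/4.
One side contributes B₁ = (μ₀I/4πd)·2 sin(π/4) = 7.76×10⁻⁶ T.
All 4 sides add in the same direction: B = 4 × 7.76×10⁻⁶ = 3.11×10⁻⁵ T.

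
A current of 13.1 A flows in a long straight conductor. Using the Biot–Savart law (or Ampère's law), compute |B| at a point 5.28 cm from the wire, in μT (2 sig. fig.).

B ≈ 50 μT

For an infinitely long straight wire, B = μ₀I/(2πd).
B = (4π×10⁻⁷ × 13.1) / (2π × 0.0528) = 4.96×10⁻⁵ T.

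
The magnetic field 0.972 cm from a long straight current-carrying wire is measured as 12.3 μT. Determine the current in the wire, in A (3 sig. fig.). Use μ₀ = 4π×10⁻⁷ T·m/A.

I ≈ 0.598 A

For a long straight wire B = μ₀I/(2πd), so I = 2πdB/μ₀.
I = 2π × 0.00972 × 1.23×10⁻⁵ / (4π×10⁻⁷) = 0.598 A.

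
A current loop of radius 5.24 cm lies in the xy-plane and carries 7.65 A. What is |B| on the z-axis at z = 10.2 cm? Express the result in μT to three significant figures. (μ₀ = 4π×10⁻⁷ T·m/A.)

B ≈ 8.75 μT

On the axis of a circular loop, B = μ₀IR² / [2(R²+z²)^(3/2)].
R² + z² = (0.0524)² + (0.102)² = 0.01315 m², and (R²+z²)^(3/2) = 1.51×10⁻³ m³.
B = (4π×10⁻⁷ × 7.65 × 0.002746) / (2 × 1.51×10⁻³) = 8.75×10⁻⁶ T.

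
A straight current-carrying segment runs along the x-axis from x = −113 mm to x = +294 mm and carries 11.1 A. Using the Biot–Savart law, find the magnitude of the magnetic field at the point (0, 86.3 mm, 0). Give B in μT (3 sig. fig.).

For a finite straight segment, B = (μ₀I/4πd)(sinθ₁ + sinθ₂), where θ₁, θ₂ are the angles from the perpendicular to each end.
The perpendicular distance is d = 0.0863 m; the end-offsets along the wire are a = 0.113 m and b = 0.294 m.
sinθ₁ = 0.113/√(0.113²+0.0863²) = 0.7947; sinθ₂ = 0.294/√(0.294²+0.0863²) = 0.9595.
B = (4π×10⁻⁷ × 11.1) / (4π × 0.0863) × (0.7947 + 0.9595) = 2.26×10⁻⁵ T.

B ≈ 22.6 μT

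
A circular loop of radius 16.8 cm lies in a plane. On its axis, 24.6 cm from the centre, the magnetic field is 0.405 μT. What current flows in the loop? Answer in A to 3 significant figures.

I ≈ 0.604 A

On the axis of a loop, B = μ₀IR²/[2(R²+z²)^(3/2)], so I = 2B(R²+z²)^(3/2)/(μ₀R²).
R² + z² = 0.02822 + 0.06052 = 0.08874 m²; raised to 3/2 gives 2.64×10⁻² m³.
I = 2 × 4.05×10⁻⁷ × 2.64×10⁻² / (1.26×10⁻⁶ × 0.02822) = 0.604 A.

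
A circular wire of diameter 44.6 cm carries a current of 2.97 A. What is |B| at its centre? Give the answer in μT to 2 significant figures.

B ≈ 8.4 μT

At the centre of a circular loop the Biot–Savart law gives B = μ₀I/(2R) (so R = 0.223 m).
B = (4π×10⁻⁷ × 2.97) / (2 × 0.223) = 8.37×10⁻⁶ T.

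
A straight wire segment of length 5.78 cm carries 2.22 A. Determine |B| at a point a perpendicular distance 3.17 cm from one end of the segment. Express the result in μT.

For a finite straight segment, B = (μ₀I/4πd)(sinθ₁ + sinθ₂), where θ₁, θ₂ are the angles from the perpendicular to each end.
The perpendicular foot is at one end, so the two end-offsets along the wire are 0 and L = 0.0578 m.
sinθ₁ = 0/√(0²+0.0317²) = 0.0000; sinθ₂ = 0.0578/√(0.0578²+0.0317²) = 0.8768.
B = (4π×10⁻⁷ × 2.22) / (4π × 0.0317) × (0.0000 + 0.8768) = 6.14×10⁻⁶ T.

B ≈ 6.14 μT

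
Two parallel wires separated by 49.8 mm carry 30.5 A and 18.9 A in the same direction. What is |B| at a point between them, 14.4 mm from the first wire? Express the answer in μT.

B ≈ 317 μT

Each long wire gives B = μ₀I/(2πd). Distances are d₁ = 0.0144 m and d₂ = 0.0354 m.
B₁ = 4.24×10⁻⁴ T, B₂ = 1.07×10⁻⁴ T.
Between parallel currents the two contributions point in opposite directions, so they subtract. B = |B₁ − B₂| = |4.24×10⁻⁴ − 1.07×10⁻⁴| = 3.17×10⁻⁴ T.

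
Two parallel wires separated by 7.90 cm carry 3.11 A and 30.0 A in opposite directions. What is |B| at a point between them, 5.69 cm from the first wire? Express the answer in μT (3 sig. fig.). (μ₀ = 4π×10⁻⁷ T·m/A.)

Each long wire gives B = μ₀I/(2πd). Distances are d₁ = 0.0569 m and d₂ = 0.0221 m.
B₁ = 1.09×10⁻⁵ T, B₂ = 2.71×10⁻⁴ T.
Between antiparallel currents both contributions point the same way, so they add. B = B₁ + B₂ = 1.09×10⁻⁵ + 2.71×10⁻⁴ = 2.82×10⁻⁴ T.

B ≈ 282 μT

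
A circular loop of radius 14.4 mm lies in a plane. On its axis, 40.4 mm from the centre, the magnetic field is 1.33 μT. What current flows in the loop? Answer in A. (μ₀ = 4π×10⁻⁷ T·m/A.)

On the axis of a loop, B = μ₀IR²/[2(R²+z²)^(3/2)], so I = 2B(R²+z²)^(3/2)/(μ₀R²).
R² + z² = 0.0002074 + 0.001632 = 0.00184 m²; raised to 3/2 gives 7.89×10⁻⁵ m³.
I = 2 × 1.33×10⁻⁶ × 7.89×10⁻⁵ / (1.26×10⁻⁶ × 0.0002074) = 0.805 A.

I ≈ 0.805 A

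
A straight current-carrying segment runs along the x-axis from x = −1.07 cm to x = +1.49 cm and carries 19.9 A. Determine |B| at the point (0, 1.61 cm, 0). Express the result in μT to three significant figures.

For a finite straight segment, B = (μ₀I/4πd)(sinθ₁ + sinθ₂), where θ₁, θ₂ are the angles from the perpendicular to each end.
The perpendicular distance is d = 0.0161 m; the end-offsets along the wire are a = 0.0107 m and b = 0.0149 m.
sinθ₁ = 0.0107/√(0.0107²+0.0161²) = 0.5535; sinθ₂ = 0.0149/√(0.0149²+0.0161²) = 0.6792.
B = (4π×10⁻⁷ × 19.9) / (4π × 0.0161) × (0.5535 + 0.6792) = 1.52×10⁻⁴ T.

B ≈ 152 μT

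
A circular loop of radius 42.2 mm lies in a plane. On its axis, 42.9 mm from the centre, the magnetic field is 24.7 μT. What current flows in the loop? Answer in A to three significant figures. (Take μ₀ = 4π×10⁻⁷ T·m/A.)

On the axis of a loop, B = μ₀IR²/[2(R²+z²)^(3/2)], so I = 2B(R²+z²)^(3/2)/(μ₀R²).
R² + z² = 0.001781 + 0.00184 = 0.003621 m²; raised to 3/2 gives 2.18×10⁻⁴ m³.
I = 2 × 2.47×10⁻⁵ × 2.18×10⁻⁴ / (1.26×10⁻⁶ × 0.001781) = 4.81 A.

I ≈ 4.81 A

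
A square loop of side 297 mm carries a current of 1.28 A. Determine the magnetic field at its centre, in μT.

Each side is a finite straight segment at perpendicular distance d = a/(2 tan(π/4)) = 0.1485 m from the centre, with end-angles ±π/4.
One side contributes B₁ = (μ₀I/4πd)·2 sin(π/4) = 1.22×10⁻⁶ T.
All 4 sides add in the same direction: B = 4 × 1.22×10⁻⁶ = 4.88×10⁻⁶ T.

B ≈ 4.88 μT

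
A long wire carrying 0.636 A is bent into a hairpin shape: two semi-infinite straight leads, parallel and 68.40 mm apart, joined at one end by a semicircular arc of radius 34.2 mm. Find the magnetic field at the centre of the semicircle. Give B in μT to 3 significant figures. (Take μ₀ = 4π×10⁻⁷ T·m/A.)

B ≈ 9.56 μT

The semicircular arc contributes B_arc = μ₀I·π/(4πR) = μ₀I/(4R) = 5.84×10⁻⁶ T.
Each semi-infinite lead is at perpendicular distance R = 0.0342 m from the centre, with the perpendicular foot at its near end, so it contributes μ₀I/(4πR); both point the same way, together 3.72×10⁻⁶ T.
Arc and leads all point the same direction: B = 5.84×10⁻⁶ + 3.72×10⁻⁶ = 9.56×10⁻⁶ T.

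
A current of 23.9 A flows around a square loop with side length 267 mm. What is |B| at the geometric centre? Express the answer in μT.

Each side is a finite straight segment at perpendicular distance d = a/(2 tan(π/4)) = 0.1335 m from the centre, with end-angles ±π/4.
One side contributes B₁ = (μ₀I/4πd)·2 sin(π/4) = 2.53×10⁻⁵ T.
All 4 sides add in the same direction: B = 4 × 2.53×10⁻⁵ = 1.01×10⁻⁴ T.

B ≈ 101 μT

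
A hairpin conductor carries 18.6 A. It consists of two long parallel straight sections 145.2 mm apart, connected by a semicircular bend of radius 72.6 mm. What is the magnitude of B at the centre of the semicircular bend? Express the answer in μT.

The semicircular arc contributes B_arc = μ₀I·π/(4πR) = μ₀I/(4R) = 8.05×10⁻⁵ T.
Each semi-infinite lead is at perpendicular distance R = 0.0726 m from the centre, with the perpendicular foot at its near end, so it contributes μ₀I/(4πR); both point the same way, together 5.12×10⁻⁵ T.
Arc and leads all point the same direction: B = 8.05×10⁻⁵ + 5.12×10⁻⁵ = 1.32×10⁻⁴ T.

B ≈ 132 μT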